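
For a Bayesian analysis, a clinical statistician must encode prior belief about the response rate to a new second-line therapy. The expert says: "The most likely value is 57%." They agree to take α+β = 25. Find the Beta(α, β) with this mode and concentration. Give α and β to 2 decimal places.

For α,β > 1 the Beta mode is (α−1)/(α+β−2). With α+β = 25, the mode is (α−1)/23.
Set (α−1)/23 = 0.57 → α = 1 + 0.57·23 = 14.11.
β = 25 − α = 10.89.

α = 14.11, β = 10.89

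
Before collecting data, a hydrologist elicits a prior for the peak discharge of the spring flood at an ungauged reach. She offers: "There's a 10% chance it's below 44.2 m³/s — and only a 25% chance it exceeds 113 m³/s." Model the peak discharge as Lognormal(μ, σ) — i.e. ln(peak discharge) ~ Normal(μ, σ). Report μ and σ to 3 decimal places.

μ ≈ 4.404, σ ≈ 0.480

If T ~ Lognormal(μ,σ) then ln T ~ Normal(μ,σ), so the p-quantile of ln T is μ + z_p·σ.
ln(44.2) = 3.789 and ln(113) = 4.727; z_{0.1} = -1.282, z_{0.75} = 0.6745.
σ = (4.727 − 3.789)/(0.6745 − (-1.282)) = 0.480.
μ = 3.789 − (-1.282)·0.480 = 4.404.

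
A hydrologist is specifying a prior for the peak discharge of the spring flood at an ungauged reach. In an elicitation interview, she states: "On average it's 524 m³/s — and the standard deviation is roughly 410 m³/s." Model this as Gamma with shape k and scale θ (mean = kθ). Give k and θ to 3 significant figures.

For Gamma(k, scale θ): mean = kθ, variance = kθ², so CV = 1/√k.
CV = SD/mean = 410/524 = 0.7824, hence k = 1/CV² = 1.63.
Then θ = mean/k = 524/1.63 = 321.

k ≈ 1.63, θ ≈ 321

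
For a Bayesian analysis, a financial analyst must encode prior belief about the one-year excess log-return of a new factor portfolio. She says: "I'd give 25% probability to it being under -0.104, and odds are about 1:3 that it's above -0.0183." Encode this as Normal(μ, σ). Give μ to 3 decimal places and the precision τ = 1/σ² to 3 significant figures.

μ = -0.061, τ = 248

The p-quantile of Normal(μ,σ) is μ + z_p·σ, with z_{0.25} = -0.6745 and z_{0.75} = 0.6745.
Eliminate σ: μ = (z₂·x₁ − z₁·x₂)/(z₂ − z₁) = (0.6745·-0.104 − (-0.6745)·-0.0183)/1.349 = -0.061.
Then σ = (x₂ − x₁)/(z₂ − z₁) = (-0.0183 − -0.104)/1.349 = 0.064.
Precision τ = 1/σ² = 1/0.06353² = 248.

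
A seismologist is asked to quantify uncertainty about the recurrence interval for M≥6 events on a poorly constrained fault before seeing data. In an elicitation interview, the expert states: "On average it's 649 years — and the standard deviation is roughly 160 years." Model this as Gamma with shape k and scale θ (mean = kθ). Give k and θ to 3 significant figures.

k ≈ 16.5, θ ≈ 39.4

For Gamma(k, scale θ): mean = kθ, variance = kθ², so CV = 1/√k.
CV = SD/mean = 160/649 = 0.2465, hence k = 1/CV² = 16.5.
Then θ = mean/k = 649/16.5 = 39.4.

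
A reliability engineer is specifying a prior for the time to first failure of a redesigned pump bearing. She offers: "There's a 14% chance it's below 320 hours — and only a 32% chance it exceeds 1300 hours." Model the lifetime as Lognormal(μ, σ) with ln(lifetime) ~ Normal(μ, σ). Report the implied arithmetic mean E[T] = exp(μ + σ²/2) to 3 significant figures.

If T ~ Lognormal(μ,σ) then ln T ~ Normal(μ,σ), so the p-quantile of ln T is μ + z_p·σ.
ln(320) = 5.768 and ln(1300) = 7.17; z_{0.14} = -1.08, z_{0.68} = 0.4677.
σ = (7.17 − 5.768)/(0.4677 − (-1.08)) = 0.906.
μ = 5.768 − (-1.08)·0.906 = 6.747.
E[T] = exp(μ + σ²/2) = exp(6.747 + 0.4100) = 1280 hours.

E[T] ≈ 1280 hours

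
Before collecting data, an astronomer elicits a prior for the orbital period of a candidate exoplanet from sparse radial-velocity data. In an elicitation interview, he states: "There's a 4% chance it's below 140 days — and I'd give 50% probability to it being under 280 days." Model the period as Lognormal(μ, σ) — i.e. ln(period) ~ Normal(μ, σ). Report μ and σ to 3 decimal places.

If T ~ Lognormal(μ,σ) then ln T ~ Normal(μ,σ), so the p-quantile of ln T is μ + z_p·σ.
ln(140) = 4.942 and ln(280) = 5.635; z_{0.04} = -1.751, z_{0.5} = 0.
σ = (5.635 − 4.942)/(0 − (-1.751)) = 0.396.
μ = 4.942 − (-1.751)·0.396 = 5.635.

μ ≈ 5.635, σ ≈ 0.396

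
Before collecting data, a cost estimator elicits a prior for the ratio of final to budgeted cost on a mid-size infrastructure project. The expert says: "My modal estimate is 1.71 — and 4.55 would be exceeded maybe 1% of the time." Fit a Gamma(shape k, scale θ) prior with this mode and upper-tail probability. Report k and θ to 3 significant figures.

k ≈ 5.83, θ ≈ 0.354

Gamma(k,θ) with k>1 has mode (k−1)θ, so θ = 1.71/(k−1).
Need P(X < 4.55) = 0.99 with θ tied to k this way. Start at k = 2, θ = 1.71: P(X<4.55) ≈ 0.744.
Too low — raise k to concentrate. Iterating converges to k ≈ 5.83.
Then θ = 1.71/(5.83−1) ≈ 0.354.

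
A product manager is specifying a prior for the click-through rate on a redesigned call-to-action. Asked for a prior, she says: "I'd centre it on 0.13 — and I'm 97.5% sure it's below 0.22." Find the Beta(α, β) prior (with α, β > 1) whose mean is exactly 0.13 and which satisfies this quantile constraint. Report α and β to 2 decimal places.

α ≈ 8.64, β ≈ 57.81

With mean 0.13 fixed, write α = 0.13s, β = 0.87s where s = α+β.
Need P(θ < 0.22) = 0.975 under Beta(0.13s, 0.87s). Normal approximation: (q−m)/√(m(1−m)/s) ≈ z_{0.975} = 1.96, so s ≈ 0.13·0.87·(1.96)²/(0.22−0.13)² = 53.6.
At s = 53.6: P(θ<0.22) ≈ 0.962. Adjusting to match 0.975 gives s ≈ 66.45.
So α = 0.13·66.45 ≈ 8.64, β = 0.87·66.45 ≈ 57.81.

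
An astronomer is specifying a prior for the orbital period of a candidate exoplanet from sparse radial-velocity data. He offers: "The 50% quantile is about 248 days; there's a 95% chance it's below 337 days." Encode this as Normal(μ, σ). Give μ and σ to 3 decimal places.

μ = 248.000, σ = 54.108

For Normal(μ,σ), the p-quantile is μ + z_p·σ. Here z_{0.5} = 0, z_{0.95} = 1.645.
So 248 = μ + 0σ and 337 = μ + 1.645σ.
Subtracting: σ = (337 − 248)/(1.645 − (0)) = 54.108.
Then μ = 248 − (0)·54.108 = 248.000.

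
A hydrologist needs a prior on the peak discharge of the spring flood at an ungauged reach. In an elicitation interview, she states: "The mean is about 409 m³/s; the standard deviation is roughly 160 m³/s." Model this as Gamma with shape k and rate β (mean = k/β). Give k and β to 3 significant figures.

For Gamma(k, rate β): mean = k/β, variance = k/β², so CV = 1/√k.
CV = SD/mean = 160/409 = 0.3912, hence k = 1/CV² = 6.53.
Then β = k/mean = 6.53/409 = 0.016.

k ≈ 6.53, β ≈ 0.016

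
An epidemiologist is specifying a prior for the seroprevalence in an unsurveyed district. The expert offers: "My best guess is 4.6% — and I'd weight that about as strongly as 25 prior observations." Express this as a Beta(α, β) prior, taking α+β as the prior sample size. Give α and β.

Under the effective-sample-size interpretation, Beta(α, β) has prior mean α/(α+β) and prior sample size α+β.
So α+β = 25 and α/(α+β) = 0.046, giving α = 0.046·25 = 1.15 and β = 25 − 1.15 = 23.85.

α = 1.15, β = 23.85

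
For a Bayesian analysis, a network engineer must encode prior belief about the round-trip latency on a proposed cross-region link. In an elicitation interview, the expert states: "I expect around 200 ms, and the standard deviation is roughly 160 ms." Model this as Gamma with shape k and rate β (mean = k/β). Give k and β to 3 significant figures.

For Gamma(k, rate β): mean = k/β, variance = k/β², so CV = 1/√k.
CV = SD/mean = 160/200 = 0.8, hence k = 1/CV² = 1.56.
Then β = k/mean = 1.56/200 = 0.00781.

k ≈ 1.56, β ≈ 0.00781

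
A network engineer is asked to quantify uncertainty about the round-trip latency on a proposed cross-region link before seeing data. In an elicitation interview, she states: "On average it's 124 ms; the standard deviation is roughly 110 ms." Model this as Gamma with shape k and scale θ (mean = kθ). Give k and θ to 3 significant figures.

k ≈ 1.27, θ ≈ 97.6

For Gamma(k, scale θ): mean = kθ, variance = kθ², so CV = 1/√k.
CV = SD/mean = 110/124 = 0.8871, hence k = 1/CV² = 1.27.
Then θ = mean/k = 124/1.27 = 97.6.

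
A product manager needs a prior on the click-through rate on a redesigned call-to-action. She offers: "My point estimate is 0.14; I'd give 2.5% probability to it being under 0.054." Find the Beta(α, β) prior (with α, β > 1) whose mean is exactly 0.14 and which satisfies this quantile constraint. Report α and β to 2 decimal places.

α ≈ 5.91, β ≈ 36.32

With mean 0.14 fixed, write α = 0.14s, β = 0.86s where s = α+β.
Need P(θ < 0.054) = 0.025 under Beta(0.14s, 0.86s). Normal approximation: (q−m)/√(m(1−m)/s) ≈ z_{0.025} = -1.96, so s ≈ 0.14·0.86·(-1.96)²/(0.054−0.14)² = 62.5.
At s = 62.5: P(θ<0.054) ≈ 0.007. Adjusting to match 0.025 gives s ≈ 42.24.
So α = 0.14·42.24 ≈ 5.91, β = 0.86·42.24 ≈ 36.32.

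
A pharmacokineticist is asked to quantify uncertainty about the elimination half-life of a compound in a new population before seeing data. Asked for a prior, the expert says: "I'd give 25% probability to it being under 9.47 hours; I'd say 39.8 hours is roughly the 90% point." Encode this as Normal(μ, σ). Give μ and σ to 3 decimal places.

μ = 19.929, σ = 15.506

For Normal(μ,σ), the p-quantile is μ + z_p·σ. Here z_{0.25} = -0.6745, z_{0.9} = 1.282.
So 9.47 = μ − 0.6745σ and 39.8 = μ + 1.282σ.
Subtracting: σ = (39.8 − 9.47)/(1.282 − (-0.6745)) = 15.506.
Then μ = 9.47 − (-0.6745)·15.506 = 19.929.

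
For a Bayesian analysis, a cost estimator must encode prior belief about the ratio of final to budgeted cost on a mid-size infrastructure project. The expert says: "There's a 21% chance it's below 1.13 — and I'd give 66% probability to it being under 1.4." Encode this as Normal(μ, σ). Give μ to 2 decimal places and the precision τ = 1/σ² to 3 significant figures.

For Normal(μ,σ), the p-quantile is μ + z_p·σ. Here z_{0.21} = -0.8064, z_{0.66} = 0.4125.
So 1.13 = μ − 0.8064σ and 1.4 = μ + 0.4125σ.
Subtracting: σ = (1.4 − 1.13)/(0.4125 − (-0.8064)) = 0.22.
Then μ = 1.13 − (-0.8064)·0.22 = 1.31.
Precision τ = 1/σ² = 1/0.2215² = 20.4.

μ = 1.31, τ = 20.4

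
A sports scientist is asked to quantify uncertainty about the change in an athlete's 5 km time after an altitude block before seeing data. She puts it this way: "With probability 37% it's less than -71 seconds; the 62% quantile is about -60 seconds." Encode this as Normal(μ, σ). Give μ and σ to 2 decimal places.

For Normal(μ,σ), the p-quantile is μ + z_p·σ. Here z_{0.37} = -0.3319, z_{0.62} = 0.3055.
So -71 = μ − 0.3319σ and -60 = μ + 0.3055σ.
Subtracting: σ = (-60 − -71)/(0.3055 − (-0.3319)) = 17.26.
Then μ = -71 − (-0.3319)·17.26 = -65.27.

μ = -65.27, σ = 17.26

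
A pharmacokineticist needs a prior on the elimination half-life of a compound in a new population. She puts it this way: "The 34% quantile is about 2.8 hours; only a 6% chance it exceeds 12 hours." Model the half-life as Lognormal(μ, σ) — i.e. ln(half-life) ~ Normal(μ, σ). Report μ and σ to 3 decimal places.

μ ≈ 1.335, σ ≈ 0.740

If T ~ Lognormal(μ,σ) then ln T ~ Normal(μ,σ), so the p-quantile of ln T is μ + z_p·σ.
ln(2.8) = 1.03 and ln(12) = 2.485; z_{0.34} = -0.4125, z_{0.94} = 1.555.
σ = (2.485 − 1.03)/(1.555 − (-0.4125)) = 0.740.
μ = 1.03 − (-0.4125)·0.740 = 1.335.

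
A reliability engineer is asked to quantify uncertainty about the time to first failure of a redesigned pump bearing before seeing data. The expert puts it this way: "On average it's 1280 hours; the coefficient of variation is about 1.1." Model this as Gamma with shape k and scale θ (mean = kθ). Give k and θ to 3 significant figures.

k ≈ 0.826, θ ≈ 1550

For Gamma(k, scale θ): mean = kθ, variance = kθ², so CV = 1/√k.
CV = 1.1, hence k = 1/CV² = 0.826.
Then θ = mean/k = 1280/0.826 = 1550.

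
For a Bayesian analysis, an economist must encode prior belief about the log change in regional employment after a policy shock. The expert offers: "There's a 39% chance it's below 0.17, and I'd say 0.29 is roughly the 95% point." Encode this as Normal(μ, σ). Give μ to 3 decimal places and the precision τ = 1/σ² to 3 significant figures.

μ = 0.187, τ = 257

The p-quantile of Normal(μ,σ) is μ + z_p·σ, with z_{0.39} = -0.2793 and z_{0.95} = 1.645.
Eliminate σ: μ = (z₂·x₁ − z₁·x₂)/(z₂ − z₁) = (1.645·0.17 − (-0.2793)·0.29)/1.924 = 0.187.
Then σ = (x₂ − x₁)/(z₂ − z₁) = (0.29 − 0.17)/1.924 = 0.062.
Precision τ = 1/σ² = 1/0.06236² = 257.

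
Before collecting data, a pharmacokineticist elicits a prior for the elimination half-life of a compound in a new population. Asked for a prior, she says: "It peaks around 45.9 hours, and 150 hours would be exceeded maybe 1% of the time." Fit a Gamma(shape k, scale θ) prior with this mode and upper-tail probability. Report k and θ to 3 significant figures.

Gamma(k,θ) with k>1 has mode (k−1)θ, so θ = 45.9/(k−1).
Need P(X < 150) = 0.99 with θ tied to k this way. Start at k = 2, θ = 45.9: P(X<150) ≈ 0.837.
Too low — raise k to concentrate. Iterating converges to k ≈ 4.14.
Then θ = 45.9/(4.14−1) ≈ 14.6.

k ≈ 4.14, θ ≈ 14.6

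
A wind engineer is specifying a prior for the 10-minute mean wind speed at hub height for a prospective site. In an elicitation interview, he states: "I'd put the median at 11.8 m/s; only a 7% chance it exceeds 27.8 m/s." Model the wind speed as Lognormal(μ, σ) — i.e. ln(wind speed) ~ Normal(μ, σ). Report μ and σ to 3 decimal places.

If T ~ Lognormal(μ,σ) then ln T ~ Normal(μ,σ), so the p-quantile of ln T is μ + z_p·σ.
ln(11.8) = 2.468 and ln(27.8) = 3.325; z_{0.5} = 0, z_{0.93} = 1.476.
σ = (3.325 − 2.468)/(1.476 − (0)) = 0.581.
μ = 2.468 − (0)·0.581 = 2.468.

μ ≈ 2.468, σ ≈ 0.581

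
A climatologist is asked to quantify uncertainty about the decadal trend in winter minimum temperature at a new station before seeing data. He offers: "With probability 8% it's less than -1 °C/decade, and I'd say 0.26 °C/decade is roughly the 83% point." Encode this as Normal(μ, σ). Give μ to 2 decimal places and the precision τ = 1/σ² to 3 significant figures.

μ = -0.25, τ = 3.51

For Normal(μ,σ), the p-quantile is μ + z_p·σ. Here z_{0.08} = -1.405, z_{0.83} = 0.9542.
So -1 = μ − 1.405σ and 0.26 = μ + 0.9542σ.
Subtracting: σ = (0.26 − -1)/(0.9542 − (-1.405)) = 0.53.
Then μ = -1 − (-1.405)·0.53 = -0.25.
Precision τ = 1/σ² = 1/0.5341² = 3.51.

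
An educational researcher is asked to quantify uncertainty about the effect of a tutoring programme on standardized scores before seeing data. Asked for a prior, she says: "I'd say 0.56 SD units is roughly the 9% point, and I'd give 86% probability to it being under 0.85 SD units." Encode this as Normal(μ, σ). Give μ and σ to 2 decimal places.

The p-quantile of Normal(μ,σ) is μ + z_p·σ, with z_{0.09} = -1.341 and z_{0.86} = 1.08.
Eliminate σ: μ = (z₂·x₁ − z₁·x₂)/(z₂ − z₁) = (1.08·0.56 − (-1.341)·0.85)/2.421 = 0.72.
Then σ = (x₂ − x₁)/(z₂ − z₁) = (0.85 − 0.56)/2.421 = 0.12.

μ = 0.72, σ = 0.12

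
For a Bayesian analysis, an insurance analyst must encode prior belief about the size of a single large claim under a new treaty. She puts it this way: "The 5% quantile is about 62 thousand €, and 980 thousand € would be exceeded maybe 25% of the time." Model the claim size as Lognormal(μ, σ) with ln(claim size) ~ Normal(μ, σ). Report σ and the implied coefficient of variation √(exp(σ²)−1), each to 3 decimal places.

σ ≈ 1.190, CV ≈ 1.767

If T ~ Lognormal(μ,σ) then ln T ~ Normal(μ,σ), so the p-quantile of ln T is μ + z_p·σ.
ln(62) = 4.127 and ln(980) = 6.888; z_{0.05} = -1.645, z_{0.75} = 0.6745.
σ = (6.888 − 4.127)/(0.6745 − (-1.645)) = 1.190.
μ = 4.127 − (-1.645)·1.190 = 6.085.
CV = √(exp(σ²)−1) = √(exp(1.4165)−1) = 1.767.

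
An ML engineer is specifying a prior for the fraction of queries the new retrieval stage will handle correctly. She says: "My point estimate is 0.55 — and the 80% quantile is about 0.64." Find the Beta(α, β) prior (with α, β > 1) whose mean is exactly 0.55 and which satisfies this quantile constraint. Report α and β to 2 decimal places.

With mean 0.55 fixed, write α = 0.55s, β = 0.45s where s = α+β.
Need P(θ < 0.64) = 0.8 under Beta(0.55s, 0.45s). Normal approximation: (q−m)/√(m(1−m)/s) ≈ z_{0.8} = 0.842, so s ≈ 0.55·0.45·(0.842)²/(0.64−0.55)² = 21.6.
At s = 21.6: P(θ<0.64) ≈ 0.798. Adjusting to match 0.8 gives s ≈ 21.97.
So α = 0.55·21.97 ≈ 12.08, β = 0.45·21.97 ≈ 9.88.

α ≈ 12.08, β ≈ 9.88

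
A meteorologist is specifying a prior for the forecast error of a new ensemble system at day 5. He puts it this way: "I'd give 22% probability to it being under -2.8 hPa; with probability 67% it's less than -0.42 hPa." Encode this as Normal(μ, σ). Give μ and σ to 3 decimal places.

For Normal(μ,σ), the p-quantile is μ + z_p·σ. Here z_{0.22} = -0.7722, z_{0.67} = 0.4399.
So -2.8 = μ − 0.7722σ and -0.42 = μ + 0.4399σ.
Subtracting: σ = (-0.42 − -2.8)/(0.4399 − (-0.7722)) = 1.964.
Then μ = -2.8 − (-0.7722)·1.964 = -1.284.

μ = -1.284, σ = 1.964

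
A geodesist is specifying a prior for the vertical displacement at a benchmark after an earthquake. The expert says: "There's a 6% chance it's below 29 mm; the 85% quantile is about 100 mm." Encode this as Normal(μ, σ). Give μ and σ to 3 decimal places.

For Normal(μ,σ), the p-quantile is μ + z_p·σ. Here z_{0.06} = -1.555, z_{0.85} = 1.036.
So 29 = μ − 1.555σ and 100 = μ + 1.036σ.
Subtracting: σ = (100 − 29)/(1.036 − (-1.555)) = 27.400.
Then μ = 29 − (-1.555)·27.400 = 71.601.

μ = 71.601, σ = 27.400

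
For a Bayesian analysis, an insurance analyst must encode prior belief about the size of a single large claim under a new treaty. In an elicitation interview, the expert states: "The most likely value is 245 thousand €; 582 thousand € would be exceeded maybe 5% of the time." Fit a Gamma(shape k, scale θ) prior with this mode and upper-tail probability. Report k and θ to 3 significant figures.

k ≈ 4.65, θ ≈ 67.2

Gamma(k,θ) with k>1 has mode (k−1)θ, so θ = 245/(k−1).
Need P(X < 582) = 0.95 with θ tied to k this way. Start at k = 2, θ = 245: P(X<582) ≈ 0.686.
Too low — raise k to concentrate. Iterating converges to k ≈ 4.65.
Then θ = 245/(4.65−1) ≈ 67.2.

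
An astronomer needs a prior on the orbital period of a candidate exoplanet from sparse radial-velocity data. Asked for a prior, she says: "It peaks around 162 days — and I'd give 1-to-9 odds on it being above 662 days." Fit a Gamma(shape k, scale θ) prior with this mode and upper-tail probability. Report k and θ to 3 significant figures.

Gamma(k,θ) with k>1 has mode (k−1)θ, so θ = 162/(k−1).
Need P(X < 662) = 0.9 with θ tied to k this way. Start at k = 2, θ = 162: P(X<662) ≈ 0.915.
Too high — lower k to spread out. Iterating converges to k ≈ 1.92.
Then θ = 162/(1.92−1) ≈ 175.

k ≈ 1.92, θ ≈ 175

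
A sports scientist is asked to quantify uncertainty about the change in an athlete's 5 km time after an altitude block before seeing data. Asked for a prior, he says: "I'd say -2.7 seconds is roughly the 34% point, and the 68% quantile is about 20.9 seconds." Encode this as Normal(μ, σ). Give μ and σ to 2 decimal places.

μ = 8.36, σ = 26.81

For Normal(μ,σ), the p-quantile is μ + z_p·σ. Here z_{0.34} = -0.4125, z_{0.68} = 0.4677.
So -2.7 = μ − 0.4125σ and 20.9 = μ + 0.4677σ.
Subtracting: σ = (20.9 − -2.7)/(0.4677 − (-0.4125)) = 26.81.
Then μ = -2.7 − (-0.4125)·26.81 = 8.36.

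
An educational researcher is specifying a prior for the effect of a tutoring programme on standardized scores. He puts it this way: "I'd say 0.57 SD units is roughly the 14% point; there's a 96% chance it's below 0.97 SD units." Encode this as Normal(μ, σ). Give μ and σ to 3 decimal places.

For Normal(μ,σ), the p-quantile is μ + z_p·σ. Here z_{0.14} = -1.08, z_{0.96} = 1.751.
So 0.57 = μ − 1.08σ and 0.97 = μ + 1.751σ.
Subtracting: σ = (0.97 − 0.57)/(1.751 − (-1.08)) = 0.141.
Then μ = 0.57 − (-1.08)·0.141 = 0.723.

μ = 0.723, σ = 0.141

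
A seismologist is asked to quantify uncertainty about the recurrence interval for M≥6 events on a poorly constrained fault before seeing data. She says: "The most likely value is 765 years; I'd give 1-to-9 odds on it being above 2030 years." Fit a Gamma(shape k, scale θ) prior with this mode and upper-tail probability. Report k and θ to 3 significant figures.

k ≈ 3.01, θ ≈ 380

Gamma(k,θ) with k>1 has mode (k−1)θ, so θ = 765/(k−1).
Need P(X < 2030) = 0.9 with θ tied to k this way. Start at k = 2, θ = 765: P(X<2030) ≈ 0.743.
Too low — raise k to concentrate. Iterating converges to k ≈ 3.01.
Then θ = 765/(3.01−1) ≈ 380.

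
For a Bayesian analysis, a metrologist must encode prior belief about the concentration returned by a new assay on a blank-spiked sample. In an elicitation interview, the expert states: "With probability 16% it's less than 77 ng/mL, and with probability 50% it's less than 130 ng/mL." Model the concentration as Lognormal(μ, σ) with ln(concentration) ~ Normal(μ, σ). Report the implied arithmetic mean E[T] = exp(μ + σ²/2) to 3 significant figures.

If T ~ Lognormal(μ,σ) then ln T ~ Normal(μ,σ), so the p-quantile of ln T is μ + z_p·σ.
ln(77) = 4.344 and ln(130) = 4.868; z_{0.16} = -0.9945, z_{0.5} = 0.
σ = (4.868 − 4.344)/(0 − (-0.9945)) = 0.527.
μ = 4.344 − (-0.9945)·0.527 = 4.868.
E[T] = exp(μ + σ²/2) = exp(4.868 + 0.1387) = 149 ng/mL.

E[T] ≈ 149 ng/mL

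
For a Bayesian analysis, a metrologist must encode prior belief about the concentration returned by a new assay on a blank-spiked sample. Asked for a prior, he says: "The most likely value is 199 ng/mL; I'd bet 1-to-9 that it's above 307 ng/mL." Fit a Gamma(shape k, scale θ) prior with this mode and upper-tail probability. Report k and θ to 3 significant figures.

Gamma(k,θ) with k>1 has mode (k−1)θ, so θ = 199/(k−1).
Need P(X < 307) = 0.9 with θ tied to k this way. Start at k = 2, θ = 199: P(X<307) ≈ 0.456.
Too low — raise k to concentrate. Iterating converges to k ≈ 10.9.
Then θ = 199/(10.9−1) ≈ 20.

k ≈ 10.9, θ ≈ 20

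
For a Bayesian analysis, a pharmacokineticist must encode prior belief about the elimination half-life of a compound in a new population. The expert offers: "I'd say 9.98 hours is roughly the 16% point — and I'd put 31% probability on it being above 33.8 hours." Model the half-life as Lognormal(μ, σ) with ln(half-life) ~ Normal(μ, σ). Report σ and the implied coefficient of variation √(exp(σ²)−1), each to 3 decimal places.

If T ~ Lognormal(μ,σ) then ln T ~ Normal(μ,σ), so the p-quantile of ln T is μ + z_p·σ.
ln(9.98) = 2.301 and ln(33.8) = 3.52; z_{0.16} = -0.9945, z_{0.69} = 0.4959.
σ = (3.52 − 2.301)/(0.4959 − (-0.9945)) = 0.819.
μ = 2.301 − (-0.9945)·0.819 = 3.115.
CV = √(exp(σ²)−1) = √(exp(0.6700)−1) = 0.977.

σ ≈ 0.819, CV ≈ 0.977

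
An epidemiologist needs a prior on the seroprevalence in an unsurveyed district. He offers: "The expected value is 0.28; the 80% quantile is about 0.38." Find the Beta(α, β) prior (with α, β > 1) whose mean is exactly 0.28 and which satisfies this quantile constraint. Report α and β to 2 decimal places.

α ≈ 3.72, β ≈ 9.55

With mean 0.28 fixed, write α = 0.28s, β = 0.72s where s = α+β.
Need P(θ < 0.38) = 0.8 under Beta(0.28s, 0.72s). Normal approximation: (q−m)/√(m(1−m)/s) ≈ z_{0.8} = 0.842, so s ≈ 0.28·0.72·(0.842)²/(0.38−0.28)² = 14.3.
At s = 14.3: P(θ<0.38) ≈ 0.807. Adjusting to match 0.8 gives s ≈ 13.27.
So α = 0.28·13.27 ≈ 3.72, β = 0.72·13.27 ≈ 9.55.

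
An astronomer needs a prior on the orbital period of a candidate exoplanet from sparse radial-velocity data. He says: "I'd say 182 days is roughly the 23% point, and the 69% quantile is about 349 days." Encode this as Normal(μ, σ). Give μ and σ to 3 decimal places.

For Normal(μ,σ), the p-quantile is μ + z_p·σ. Here z_{0.23} = -0.7388, z_{0.69} = 0.4959.
So 182 = μ − 0.7388σ and 349 = μ + 0.4959σ.
Subtracting: σ = (349 − 182)/(0.4959 − (-0.7388)) = 135.256.
Then μ = 182 − (-0.7388)·135.256 = 281.933.

μ = 281.933, σ = 135.256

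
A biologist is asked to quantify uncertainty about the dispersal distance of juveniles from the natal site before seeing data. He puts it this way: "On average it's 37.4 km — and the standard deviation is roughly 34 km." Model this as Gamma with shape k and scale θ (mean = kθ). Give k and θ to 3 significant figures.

k ≈ 1.21, θ ≈ 30.9

For Gamma(k, scale θ): mean = kθ, variance = kθ², so CV = 1/√k.
CV = SD/mean = 34/37.4 = 0.9091, hence k = 1/CV² = 1.21.
Then θ = mean/k = 37.4/1.21 = 30.9.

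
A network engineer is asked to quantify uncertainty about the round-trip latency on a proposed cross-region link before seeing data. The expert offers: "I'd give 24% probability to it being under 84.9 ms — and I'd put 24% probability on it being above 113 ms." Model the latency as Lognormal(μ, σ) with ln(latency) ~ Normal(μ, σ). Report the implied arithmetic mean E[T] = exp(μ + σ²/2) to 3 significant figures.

If T ~ Lognormal(μ,σ) then ln T ~ Normal(μ,σ), so the p-quantile of ln T is μ + z_p·σ.
ln(84.9) = 4.441 and ln(113) = 4.727; z_{0.24} = -0.7063, z_{0.76} = 0.7063.
σ = (4.727 − 4.441)/(0.7063 − (-0.7063)) = 0.202.
μ = 4.441 − (-0.7063)·0.202 = 4.584.
E[T] = exp(μ + σ²/2) = exp(4.584 + 0.0205) = 100 ms.

E[T] ≈ 100 ms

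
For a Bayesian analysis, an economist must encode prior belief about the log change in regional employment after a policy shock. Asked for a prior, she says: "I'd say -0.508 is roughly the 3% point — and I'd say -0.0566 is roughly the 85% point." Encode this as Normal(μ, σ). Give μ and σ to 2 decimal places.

For Normal(μ,σ), the p-quantile is μ + z_p·σ. Here z_{0.03} = -1.881, z_{0.85} = 1.036.
So -0.508 = μ − 1.881σ and -0.0566 = μ + 1.036σ.
Subtracting: σ = (-0.0566 − -0.508)/(1.036 − (-1.881)) = 0.15.
Then μ = -0.508 − (-1.881)·0.15 = -0.22.

μ = -0.22, σ = 0.15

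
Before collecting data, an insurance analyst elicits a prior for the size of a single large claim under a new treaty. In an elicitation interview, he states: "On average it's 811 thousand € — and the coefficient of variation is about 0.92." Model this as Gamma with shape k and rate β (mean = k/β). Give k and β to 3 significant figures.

For Gamma(k, rate β): mean = k/β, variance = k/β², so CV = 1/√k.
CV = 0.92, hence k = 1/CV² = 1.18.
Then β = k/mean = 1.18/811 = 0.00146.

k ≈ 1.18, β ≈ 0.00146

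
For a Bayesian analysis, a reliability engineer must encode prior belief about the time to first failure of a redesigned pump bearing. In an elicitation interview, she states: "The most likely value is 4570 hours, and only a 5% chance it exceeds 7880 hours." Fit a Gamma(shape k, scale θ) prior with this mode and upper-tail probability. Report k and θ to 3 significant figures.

k ≈ 10.4, θ ≈ 486

Gamma(k,θ) with k>1 has mode (k−1)θ, so θ = 4570/(k−1).
Need P(X < 7880) = 0.95 with θ tied to k this way. Start at k = 2, θ = 4570: P(X<7880) ≈ 0.514.
Too low — raise k to concentrate. Iterating converges to k ≈ 10.4.
Then θ = 4570/(10.4−1) ≈ 486.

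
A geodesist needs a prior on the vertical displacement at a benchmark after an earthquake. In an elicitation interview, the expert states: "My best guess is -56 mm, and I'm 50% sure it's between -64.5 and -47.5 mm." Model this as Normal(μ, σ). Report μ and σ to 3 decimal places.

μ = -56.000, σ = 12.602

A symmetric 50% interval runs μ ± z·σ with z = 0.6745.
Half-width = 8.5, so σ = 8.5/0.6745 = 12.602.
μ is the stated best guess, -56.000.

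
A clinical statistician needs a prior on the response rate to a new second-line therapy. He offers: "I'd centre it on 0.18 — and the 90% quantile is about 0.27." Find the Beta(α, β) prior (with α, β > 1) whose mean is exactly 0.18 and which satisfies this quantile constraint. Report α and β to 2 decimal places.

α ≈ 5.75, β ≈ 26.20

With mean 0.18 fixed, write α = 0.18s, β = 0.82s where s = α+β.
Need P(θ < 0.27) = 0.9 under Beta(0.18s, 0.82s). Normal approximation: (q−m)/√(m(1−m)/s) ≈ z_{0.9} = 1.28, so s ≈ 0.18·0.82·(1.28)²/(0.27−0.18)² = 29.9.
At s = 29.9: P(θ<0.27) ≈ 0.894. Adjusting to match 0.9 gives s ≈ 31.95.
So α = 0.18·31.95 ≈ 5.75, β = 0.82·31.95 ≈ 26.20.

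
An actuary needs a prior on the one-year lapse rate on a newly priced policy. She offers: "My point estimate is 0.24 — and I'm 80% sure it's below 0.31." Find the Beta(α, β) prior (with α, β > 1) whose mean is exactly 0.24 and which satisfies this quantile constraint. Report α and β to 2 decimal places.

α ≈ 5.90, β ≈ 18.67

With mean 0.24 fixed, write α = 0.24s, β = 0.76s where s = α+β.
Need P(θ < 0.31) = 0.8 under Beta(0.24s, 0.76s). Normal approximation: (q−m)/√(m(1−m)/s) ≈ z_{0.8} = 0.842, so s ≈ 0.24·0.76·(0.842)²/(0.31−0.24)² = 26.4.
At s = 26.4: P(θ<0.31) ≈ 0.807. Adjusting to match 0.8 gives s ≈ 24.57.
So α = 0.24·24.57 ≈ 5.90, β = 0.76·24.57 ≈ 18.67.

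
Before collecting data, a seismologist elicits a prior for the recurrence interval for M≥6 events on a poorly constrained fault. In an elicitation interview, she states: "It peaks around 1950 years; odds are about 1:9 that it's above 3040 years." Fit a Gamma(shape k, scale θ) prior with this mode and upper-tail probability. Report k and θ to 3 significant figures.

Gamma(k,θ) with k>1 has mode (k−1)θ, so θ = 1950/(k−1).
Need P(X < 3040) = 0.9 with θ tied to k this way. Start at k = 2, θ = 1950: P(X<3040) ≈ 0.462.
Too low — raise k to concentrate. Iterating converges to k ≈ 10.5.
Then θ = 1950/(10.5−1) ≈ 205.

k ≈ 10.5, θ ≈ 205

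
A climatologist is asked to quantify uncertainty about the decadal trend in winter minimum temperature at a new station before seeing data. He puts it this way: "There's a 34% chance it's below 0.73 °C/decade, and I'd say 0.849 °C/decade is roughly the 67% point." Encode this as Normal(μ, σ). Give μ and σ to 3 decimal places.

μ = 0.788, σ = 0.140

For Normal(μ,σ), the p-quantile is μ + z_p·σ. Here z_{0.34} = -0.4125, z_{0.67} = 0.4399.
So 0.73 = μ − 0.4125σ and 0.849 = μ + 0.4399σ.
Subtracting: σ = (0.849 − 0.73)/(0.4399 − (-0.4125)) = 0.140.
Then μ = 0.73 − (-0.4125)·0.140 = 0.788.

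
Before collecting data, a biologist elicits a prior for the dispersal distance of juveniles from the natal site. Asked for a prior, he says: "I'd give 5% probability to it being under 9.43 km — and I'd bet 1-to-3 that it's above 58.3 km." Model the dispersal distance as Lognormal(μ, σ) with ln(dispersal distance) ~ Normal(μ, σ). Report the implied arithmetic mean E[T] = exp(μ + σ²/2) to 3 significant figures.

E[T] ≈ 46.7 km

If T ~ Lognormal(μ,σ) then ln T ~ Normal(μ,σ), so the p-quantile of ln T is μ + z_p·σ.
ln(9.43) = 2.244 and ln(58.3) = 4.066; z_{0.05} = -1.645, z_{0.75} = 0.6745.
σ = (4.066 − 2.244)/(0.6745 − (-1.645)) = 0.785.
μ = 2.244 − (-1.645)·0.785 = 3.536.
E[T] = exp(μ + σ²/2) = exp(3.536 + 0.3085) = 46.7 km.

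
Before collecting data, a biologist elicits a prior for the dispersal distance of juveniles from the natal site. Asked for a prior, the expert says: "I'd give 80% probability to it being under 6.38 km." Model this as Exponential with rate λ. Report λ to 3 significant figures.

P(T < 6.38) = 1 − e^(−λ·6.38) = 0.8, so λ = −ln(1−0.8)/6.38 = −ln(0.2)/6.38 = 0.252.

λ ≈ 0.252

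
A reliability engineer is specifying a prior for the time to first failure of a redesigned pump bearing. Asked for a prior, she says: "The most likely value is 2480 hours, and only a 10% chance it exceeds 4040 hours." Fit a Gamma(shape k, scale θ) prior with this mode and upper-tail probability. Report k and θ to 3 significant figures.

k ≈ 8.91, θ ≈ 314

Gamma(k,θ) with k>1 has mode (k−1)θ, so θ = 2480/(k−1).
Need P(X < 4040) = 0.9 with θ tied to k this way. Start at k = 2, θ = 2480: P(X<4040) ≈ 0.484.
Too low — raise k to concentrate. Iterating converges to k ≈ 8.91.
Then θ = 2480/(8.91−1) ≈ 314.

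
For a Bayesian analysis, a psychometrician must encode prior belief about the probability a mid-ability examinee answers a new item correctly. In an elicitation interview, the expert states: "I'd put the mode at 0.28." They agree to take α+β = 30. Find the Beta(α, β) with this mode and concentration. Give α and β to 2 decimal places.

For α,β > 1 the Beta mode is (α−1)/(α+β−2). With α+β = 30, the mode is (α−1)/28.
Set (α−1)/28 = 0.28 → α = 1 + 0.28·28 = 8.84.
β = 30 − α = 21.16.

α = 8.84, β = 21.16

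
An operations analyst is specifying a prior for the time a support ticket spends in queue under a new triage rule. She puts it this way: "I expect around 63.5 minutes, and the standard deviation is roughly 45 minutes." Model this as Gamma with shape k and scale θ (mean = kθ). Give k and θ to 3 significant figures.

For Gamma(k, scale θ): mean = kθ, variance = kθ², so CV = 1/√k.
CV = SD/mean = 45/63.5 = 0.7087, hence k = 1/CV² = 1.99.
Then θ = mean/k = 63.5/1.99 = 31.9.

k ≈ 1.99, θ ≈ 31.9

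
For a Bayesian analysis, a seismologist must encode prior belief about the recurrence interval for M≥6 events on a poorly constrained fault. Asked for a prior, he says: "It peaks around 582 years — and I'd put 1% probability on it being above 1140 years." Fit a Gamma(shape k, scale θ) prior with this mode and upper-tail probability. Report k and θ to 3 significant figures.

k ≈ 11.9, θ ≈ 53.4

Gamma(k,θ) with k>1 has mode (k−1)θ, so θ = 582/(k−1).
Need P(X < 1140) = 0.99 with θ tied to k this way. Start at k = 2, θ = 582: P(X<1140) ≈ 0.583.
Too low — raise k to concentrate. Iterating converges to k ≈ 11.9.
Then θ = 582/(11.9−1) ≈ 53.4.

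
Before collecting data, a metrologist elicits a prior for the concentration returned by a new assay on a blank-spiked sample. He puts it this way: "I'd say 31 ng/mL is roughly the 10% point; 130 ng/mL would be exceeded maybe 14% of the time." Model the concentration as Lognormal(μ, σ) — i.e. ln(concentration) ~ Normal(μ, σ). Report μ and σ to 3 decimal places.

μ ≈ 4.212, σ ≈ 0.607

If T ~ Lognormal(μ,σ) then ln T ~ Normal(μ,σ), so the p-quantile of ln T is μ + z_p·σ.
ln(31) = 3.434 and ln(130) = 4.868; z_{0.1} = -1.282, z_{0.86} = 1.08.
σ = (4.868 − 3.434)/(1.08 − (-1.282)) = 0.607.
μ = 3.434 − (-1.282)·0.607 = 4.212.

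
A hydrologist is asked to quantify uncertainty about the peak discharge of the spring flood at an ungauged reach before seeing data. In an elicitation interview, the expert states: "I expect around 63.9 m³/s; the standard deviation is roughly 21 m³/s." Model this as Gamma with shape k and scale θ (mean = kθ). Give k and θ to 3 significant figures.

For Gamma(k, scale θ): mean = kθ, variance = kθ², so CV = 1/√k.
CV = SD/mean = 21/63.9 = 0.3286, hence k = 1/CV² = 9.26.
Then θ = mean/k = 63.9/9.26 = 6.9.

k ≈ 9.26, θ ≈ 6.9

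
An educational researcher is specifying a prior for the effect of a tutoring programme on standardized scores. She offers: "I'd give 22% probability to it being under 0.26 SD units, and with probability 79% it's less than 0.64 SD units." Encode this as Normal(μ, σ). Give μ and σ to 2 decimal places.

For Normal(μ,σ), the p-quantile is μ + z_p·σ. Here z_{0.22} = -0.7722, z_{0.79} = 0.8064.
So 0.26 = μ − 0.7722σ and 0.64 = μ + 0.8064σ.
Subtracting: σ = (0.64 − 0.26)/(0.8064 − (-0.7722)) = 0.24.
Then μ = 0.26 − (-0.7722)·0.24 = 0.45.

μ = 0.45, σ = 0.24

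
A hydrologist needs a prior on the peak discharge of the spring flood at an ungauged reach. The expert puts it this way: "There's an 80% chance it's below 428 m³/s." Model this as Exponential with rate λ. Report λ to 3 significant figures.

λ ≈ 0.00376

P(T < 428.0) = 1 − e^(−λ·428.0) = 0.8, so λ = −ln(1−0.8)/428.0 = −ln(0.2)/428.0 = 0.00376.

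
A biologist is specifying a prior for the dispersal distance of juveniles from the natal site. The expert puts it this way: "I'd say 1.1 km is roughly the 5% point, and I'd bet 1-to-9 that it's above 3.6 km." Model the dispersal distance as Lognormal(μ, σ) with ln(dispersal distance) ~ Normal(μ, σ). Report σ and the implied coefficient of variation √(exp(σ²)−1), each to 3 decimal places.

σ ≈ 0.405, CV ≈ 0.422

If T ~ Lognormal(μ,σ) then ln T ~ Normal(μ,σ), so the p-quantile of ln T is μ + z_p·σ.
ln(1.1) = 0.09531 and ln(3.6) = 1.281; z_{0.05} = -1.645, z_{0.9} = 1.282.
σ = (1.281 − 0.09531)/(1.282 − (-1.645)) = 0.405.
μ = 0.09531 − (-1.645)·0.405 = 0.762.
CV = √(exp(σ²)−1) = √(exp(0.1641)−1) = 0.422.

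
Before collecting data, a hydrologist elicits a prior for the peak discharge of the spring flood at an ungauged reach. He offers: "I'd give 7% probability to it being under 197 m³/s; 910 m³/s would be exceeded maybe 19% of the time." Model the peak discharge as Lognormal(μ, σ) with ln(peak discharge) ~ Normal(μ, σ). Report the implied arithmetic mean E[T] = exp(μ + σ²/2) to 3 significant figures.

If T ~ Lognormal(μ,σ) then ln T ~ Normal(μ,σ), so the p-quantile of ln T is μ + z_p·σ.
ln(197) = 5.283 and ln(910) = 6.813; z_{0.07} = -1.476, z_{0.81} = 0.8779.
σ = (6.813 − 5.283)/(0.8779 − (-1.476)) = 0.650.
μ = 5.283 − (-1.476)·0.650 = 6.243.
E[T] = exp(μ + σ²/2) = exp(6.243 + 0.2113) = 635 m³/s.

E[T] ≈ 635 m³/s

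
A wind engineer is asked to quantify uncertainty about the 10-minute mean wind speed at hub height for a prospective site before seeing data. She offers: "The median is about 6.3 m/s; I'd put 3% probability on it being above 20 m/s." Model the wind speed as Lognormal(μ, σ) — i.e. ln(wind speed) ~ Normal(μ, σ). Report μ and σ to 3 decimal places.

μ ≈ 1.841, σ ≈ 0.614

If T ~ Lognormal(μ,σ) then ln T ~ Normal(μ,σ), so the p-quantile of ln T is μ + z_p·σ.
ln(6.3) = 1.841 and ln(20) = 2.996; z_{0.5} = 0, z_{0.97} = 1.881.
σ = (2.996 − 1.841)/(1.881 − (0)) = 0.614.
μ = 1.841 − (0)·0.614 = 1.841.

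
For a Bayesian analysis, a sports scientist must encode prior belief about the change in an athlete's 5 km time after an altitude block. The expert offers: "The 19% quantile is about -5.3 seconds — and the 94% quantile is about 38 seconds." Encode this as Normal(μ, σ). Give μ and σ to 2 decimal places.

μ = 10.33, σ = 17.80

For Normal(μ,σ), the p-quantile is μ + z_p·σ. Here z_{0.19} = -0.8779, z_{0.94} = 1.555.
So -5.3 = μ − 0.8779σ and 38 = μ + 1.555σ.
Subtracting: σ = (38 − -5.3)/(1.555 − (-0.8779)) = 17.80.
Then μ = -5.3 − (-0.8779)·17.80 = 10.33.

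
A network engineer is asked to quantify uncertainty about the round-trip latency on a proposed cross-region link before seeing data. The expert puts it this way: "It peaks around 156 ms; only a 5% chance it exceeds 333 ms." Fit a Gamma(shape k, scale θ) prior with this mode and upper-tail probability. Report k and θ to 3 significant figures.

k ≈ 5.8, θ ≈ 32.5

Gamma(k,θ) with k>1 has mode (k−1)θ, so θ = 156/(k−1).
Need P(X < 333) = 0.95 with θ tied to k this way. Start at k = 2, θ = 156: P(X<333) ≈ 0.629.
Too low — raise k to concentrate. Iterating converges to k ≈ 5.8.
Then θ = 156/(5.8−1) ≈ 32.5.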